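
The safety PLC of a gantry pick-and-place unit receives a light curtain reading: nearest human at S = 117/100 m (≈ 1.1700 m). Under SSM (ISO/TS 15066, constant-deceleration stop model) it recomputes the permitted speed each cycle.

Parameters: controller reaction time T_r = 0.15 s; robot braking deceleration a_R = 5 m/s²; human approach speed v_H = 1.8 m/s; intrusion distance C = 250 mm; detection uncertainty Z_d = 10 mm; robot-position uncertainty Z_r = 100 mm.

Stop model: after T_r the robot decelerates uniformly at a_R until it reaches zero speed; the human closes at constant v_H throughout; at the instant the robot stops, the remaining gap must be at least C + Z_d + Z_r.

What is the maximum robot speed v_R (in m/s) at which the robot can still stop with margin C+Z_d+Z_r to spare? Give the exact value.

v_R_max = 9/10 m/s = 0.9000 m/s

at the boundary: (1/10)·v² + (51/100)·v + (-27/50) = 0
  disc = (51/100)² − 4·(1/10)·(-27/50) = 4761/10000 ; √disc = 69/100
  v_R = (−(51/100) + 69/100) / (2·(1/10)) = 9/10 m/s
check:
braking lasts T_s = (9/10)/5 = 0.1800 s
robot covers v_R·T_r = 0.9000·0.1500 = 0.1350 m before braking
robot covers 0.9000·0.1800 − ½·5.0000·0.1800² = 0.0810 m while stopping
person approaches 1.8000·(0.1500+0.1800) = 0.5940 m
C+Z_d+Z_r = 0.2500+0.0100+0.1000 = 0.3600 m
sum ≈ 0.1350+0.0810+0.5940+0.3600 ≈ 1.1700 m = S ✓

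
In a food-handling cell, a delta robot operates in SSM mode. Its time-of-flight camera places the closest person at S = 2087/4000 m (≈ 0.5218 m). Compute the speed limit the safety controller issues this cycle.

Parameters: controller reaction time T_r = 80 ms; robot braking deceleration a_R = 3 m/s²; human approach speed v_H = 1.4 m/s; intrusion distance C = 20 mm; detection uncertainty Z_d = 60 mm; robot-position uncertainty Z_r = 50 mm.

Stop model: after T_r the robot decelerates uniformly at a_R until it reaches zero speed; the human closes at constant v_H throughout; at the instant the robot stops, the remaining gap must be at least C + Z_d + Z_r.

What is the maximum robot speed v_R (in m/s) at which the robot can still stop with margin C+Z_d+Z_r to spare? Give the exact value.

v_R_max = 9/20 m/s = 0.4500 m/s

quadratic (1/6)·v² + (41/75)·v + (-1119/4000) = 0
  disc = (41/75)² − 4·(1/6)·(-1119/4000) = 43681/90000 ; √disc = 209/300
  v_R = (−(41/75) + 209/300) / (2·(1/6)) = 9/20 m/s
check:
T_s = v_R/a_R = (9/20)/3 = 0.1500 s
reaction-phase robot travel = 0.4500·0.0800 = 0.0360 m
robot under decel: 0.4500²/(2·3.0000) = 0.0338 m
person approaches 1.4000·(0.0800+0.1500) = 0.3220 m
C+Z_d+Z_r = 0.0200+0.0600+0.0500 = 0.1300 m
sum ≈ 0.0360+0.0338+0.3220+0.1300 ≈ 0.5218 m = S ✓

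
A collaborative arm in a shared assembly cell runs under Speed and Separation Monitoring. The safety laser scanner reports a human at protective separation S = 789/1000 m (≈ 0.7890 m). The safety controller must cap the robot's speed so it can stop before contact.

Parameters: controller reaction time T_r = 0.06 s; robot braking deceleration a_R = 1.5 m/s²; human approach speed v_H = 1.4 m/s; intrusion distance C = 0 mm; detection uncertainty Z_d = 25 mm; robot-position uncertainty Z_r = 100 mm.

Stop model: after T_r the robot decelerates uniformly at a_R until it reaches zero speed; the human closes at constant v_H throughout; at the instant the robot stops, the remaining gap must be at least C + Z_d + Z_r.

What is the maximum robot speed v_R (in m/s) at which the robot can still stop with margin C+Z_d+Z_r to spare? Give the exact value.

v_R_max = 1/2 m/s = 0.5000 m/s

collect terms ⇒ (1/3)·v_R² + (149/150)·v_R + (-29/50) = 0
  disc = (149/150)² − 4·(1/3)·(-29/50) = 39601/22500 ; √disc = 199/150
  v_R = (−(149/150) + 199/150) / (2·(1/3)) = 1/2 m/s
check:
T_s = v_R/a_R = (1/2)/(3/2) = 0.3333 s
reaction-phase robot travel = 0.5000·0.0600 = 0.0300 m
robot under decel: 0.5000²/(2·1.5000) = 0.0833 m
person approaches 1.4000·(0.0600+0.3333) = 0.5507 m
residual clearance needed = 0.0000+0.0250+0.1000 = 0.1250 m
sum ≈ 0.0300+0.0833+0.5507+0.1250 ≈ 0.7890 m = S ✓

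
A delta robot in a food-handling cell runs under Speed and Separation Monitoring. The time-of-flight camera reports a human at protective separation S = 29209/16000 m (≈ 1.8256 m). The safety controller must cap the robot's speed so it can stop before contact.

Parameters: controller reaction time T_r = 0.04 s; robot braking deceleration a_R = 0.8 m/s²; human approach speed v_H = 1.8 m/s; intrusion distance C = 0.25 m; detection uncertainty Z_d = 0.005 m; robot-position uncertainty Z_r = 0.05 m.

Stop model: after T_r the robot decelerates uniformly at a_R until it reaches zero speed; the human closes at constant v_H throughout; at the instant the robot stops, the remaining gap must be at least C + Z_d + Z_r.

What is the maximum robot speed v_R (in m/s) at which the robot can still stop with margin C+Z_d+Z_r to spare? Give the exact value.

v_R_max = 11/20 m/s = 0.5500 m/s

collect terms ⇒ (5/8)·v_R² + (229/100)·v_R + (-23177/16000) = 0
  disc = (229/100)² − 4·(5/8)·(-23177/16000) = 1418481/160000 ; √disc = 1191/400
  v_R = (−(229/100) + 1191/400) / (2·(5/8)) = 11/20 m/s
check:
braking lasts T_s = (11/20)/(4/5) = 0.6875 s
reaction-phase robot travel = 0.5500·0.0400 = 0.0220 m
robot under decel: 0.5500²/(2·0.8000) = 0.1891 m
person approaches 1.8000·(0.0400+0.6875) = 1.3095 m
C+Z_d+Z_r = 0.2500+0.0050+0.0500 = 0.3050 m
sum ≈ 0.0220+0.1891+1.3095+0.3050 ≈ 1.8256 m = S ✓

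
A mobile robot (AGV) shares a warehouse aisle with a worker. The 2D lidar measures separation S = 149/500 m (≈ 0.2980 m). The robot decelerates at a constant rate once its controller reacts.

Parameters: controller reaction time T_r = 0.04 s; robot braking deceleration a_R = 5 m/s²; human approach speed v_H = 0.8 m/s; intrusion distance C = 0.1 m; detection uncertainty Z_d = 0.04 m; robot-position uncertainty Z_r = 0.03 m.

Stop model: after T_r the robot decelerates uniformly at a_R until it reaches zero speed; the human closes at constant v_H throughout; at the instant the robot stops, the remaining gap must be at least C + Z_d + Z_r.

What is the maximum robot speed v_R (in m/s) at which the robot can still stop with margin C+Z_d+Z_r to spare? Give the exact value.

collect terms ⇒ (1/10)·v_R² + (1/5)·v_R + (-12/125) = 0
  disc = (1/5)² − 4·(1/10)·(-12/125) = 49/625 ; √disc = 7/25
  v_R = (−(1/5) + 7/25) / (2·(1/10)) = 2/5 m/s
check:
braking lasts T_s = (2/5)/5 = 0.0800 s
reaction-phase robot travel = 0.4000·0.0400 = 0.0160 m
robot under decel: 0.4000²/(2·5.0000) = 0.0160 m
human closes 0.8000·0.1200 = 0.0960 m
C+Z_d+Z_r = 0.1000+0.0400+0.0300 = 0.1700 m
sum ≈ 0.0160+0.0160+0.0960+0.1700 ≈ 0.2980 m = S ✓

v_R_max = 2/5 m/s = 0.4000 m/s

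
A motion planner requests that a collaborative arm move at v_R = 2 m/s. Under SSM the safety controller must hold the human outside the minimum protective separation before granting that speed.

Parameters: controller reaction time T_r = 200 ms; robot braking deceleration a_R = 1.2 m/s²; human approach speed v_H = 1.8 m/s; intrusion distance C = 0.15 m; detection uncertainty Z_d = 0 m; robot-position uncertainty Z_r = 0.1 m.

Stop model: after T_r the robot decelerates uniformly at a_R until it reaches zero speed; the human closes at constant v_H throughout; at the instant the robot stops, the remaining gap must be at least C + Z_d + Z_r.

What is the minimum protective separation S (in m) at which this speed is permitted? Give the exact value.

braking lasts T_s = 2/(6/5) = 1.6667 s
reaction-phase robot travel = 2.0000·0.2000 = 0.4000 m
robot covers 2.0000·1.6667 − ½·1.2000·1.6667² = 1.6667 m while stopping
person approaches 1.8000·(0.2000+1.6667) = 3.3600 m
residual clearance needed = 0.1500+0.0000+0.1000 = 0.2500 m
S_min ≈ 0.4000+1.6667+3.3600+0.2500  ⇒  S_min = 1703/300 m

S_min = 1703/300 m = 5.6767 m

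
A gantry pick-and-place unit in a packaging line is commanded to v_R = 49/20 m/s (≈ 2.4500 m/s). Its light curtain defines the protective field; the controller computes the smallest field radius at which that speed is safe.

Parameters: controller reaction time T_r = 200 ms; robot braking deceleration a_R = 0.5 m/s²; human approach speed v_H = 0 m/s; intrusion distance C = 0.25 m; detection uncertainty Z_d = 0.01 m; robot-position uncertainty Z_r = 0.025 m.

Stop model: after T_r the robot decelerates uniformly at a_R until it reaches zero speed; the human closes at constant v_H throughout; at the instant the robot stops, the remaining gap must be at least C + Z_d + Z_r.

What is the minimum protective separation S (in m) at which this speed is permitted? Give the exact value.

S_min = 2711/400 m = 6.7775 m

T_s = v_R/a_R = (49/20)/(1/2) = 4.9000 s
reaction-phase robot travel = 2.4500·0.2000 = 0.4900 m
robot under decel: 2.4500²/(2·0.5000) = 6.0025 m
person approaches 0.0000·(0.2000+4.9000) = 0.0000 m
residual clearance needed = 0.2500+0.0100+0.0250 = 0.2850 m
S_min ≈ 0.4900+6.0025+0.0000+0.2850  ⇒  S_min = 2711/400 m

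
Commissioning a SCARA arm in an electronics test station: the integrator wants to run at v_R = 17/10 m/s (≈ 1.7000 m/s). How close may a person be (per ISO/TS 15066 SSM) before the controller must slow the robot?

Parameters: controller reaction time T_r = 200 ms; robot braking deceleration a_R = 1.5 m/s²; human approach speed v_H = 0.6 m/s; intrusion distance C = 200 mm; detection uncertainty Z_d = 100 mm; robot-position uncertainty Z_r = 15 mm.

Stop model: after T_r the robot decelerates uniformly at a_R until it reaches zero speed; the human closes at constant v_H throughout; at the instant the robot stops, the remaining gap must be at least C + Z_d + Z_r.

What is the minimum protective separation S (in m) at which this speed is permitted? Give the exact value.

S_min = 1451/600 m = 2.4183 m

T_s = v_R/a_R = (17/10)/(3/2) = 1.1333 s
robot covers v_R·T_r = 1.7000·0.2000 = 0.3400 m before braking
robot covers 1.7000·1.1333 − ½·1.5000·1.1333² = 0.9633 m while stopping
human over T_r+T_s: 0.6000·(0.2000+1.1333) = 0.8000 m
margins: 0.2000+0.1000+0.0150 = 0.3150 m
S_min ≈ 0.3400+0.9633+0.8000+0.3150  ⇒  S_min = 1451/600 m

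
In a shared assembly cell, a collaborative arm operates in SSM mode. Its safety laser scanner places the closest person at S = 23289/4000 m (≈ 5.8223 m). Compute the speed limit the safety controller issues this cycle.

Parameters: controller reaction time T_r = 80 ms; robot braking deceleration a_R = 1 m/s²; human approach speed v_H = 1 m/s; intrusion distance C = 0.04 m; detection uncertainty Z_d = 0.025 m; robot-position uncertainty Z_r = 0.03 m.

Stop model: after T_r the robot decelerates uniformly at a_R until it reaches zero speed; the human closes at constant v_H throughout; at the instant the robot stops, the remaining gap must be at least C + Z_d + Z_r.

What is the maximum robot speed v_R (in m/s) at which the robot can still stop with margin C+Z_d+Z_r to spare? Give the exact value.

v_R_max = 49/20 m/s = 2.4500 m/s

at the boundary: (1/2)·v² + (27/25)·v + (-22589/4000) = 0
  disc = (27/25)² − 4·(1/2)·(-22589/4000) = 124609/10000 ; √disc = 353/100
  v_R = (−(27/25) + 353/100) / (2·(1/2)) = 49/20 m/s
check:
T_s = v_R/a_R = (49/20)/1 = 2.4500 s
robot covers v_R·T_r = 2.4500·0.0800 = 0.1960 m before braking
braking distance = 2.4500²/(2·1.0000) = 3.0013 m
human closes 1.0000·2.5300 = 2.5300 m
residual clearance needed = 0.0400+0.0250+0.0300 = 0.0950 m
sum ≈ 0.1960+3.0013+2.5300+0.0950 ≈ 5.8223 m = S ✓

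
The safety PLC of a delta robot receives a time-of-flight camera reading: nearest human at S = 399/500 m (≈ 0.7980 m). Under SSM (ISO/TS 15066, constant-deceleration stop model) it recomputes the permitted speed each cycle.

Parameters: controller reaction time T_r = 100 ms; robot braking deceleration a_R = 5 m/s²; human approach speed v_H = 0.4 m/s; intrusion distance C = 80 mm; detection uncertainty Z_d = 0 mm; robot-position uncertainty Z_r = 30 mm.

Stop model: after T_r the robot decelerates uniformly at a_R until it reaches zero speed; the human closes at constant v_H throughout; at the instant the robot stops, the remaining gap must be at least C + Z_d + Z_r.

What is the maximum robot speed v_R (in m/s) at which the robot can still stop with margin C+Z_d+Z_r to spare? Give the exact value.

quadratic (1/10)·v² + (9/50)·v + (-81/125) = 0
  disc = (9/50)² − 4·(1/10)·(-81/125) = 729/2500 ; √disc = 27/50
  v_R = (−(9/50) + 27/50) / (2·(1/10)) = 9/5 m/s
check:
stop time T_s = (9/5)/5 = 0.3600 s
robot in T_r: 1.8000·0.1000 = 0.1800 m
robot covers 1.8000·0.3600 − ½·5.0000·0.3600² = 0.3240 m while stopping
human closes 0.4000·0.4600 = 0.1840 m
residual clearance needed = 0.0800+0.0000+0.0300 = 0.1100 m
sum ≈ 0.1800+0.3240+0.1840+0.1100 ≈ 0.7980 m = S ✓

v_R_max = 9/5 m/s = 1.8000 m/s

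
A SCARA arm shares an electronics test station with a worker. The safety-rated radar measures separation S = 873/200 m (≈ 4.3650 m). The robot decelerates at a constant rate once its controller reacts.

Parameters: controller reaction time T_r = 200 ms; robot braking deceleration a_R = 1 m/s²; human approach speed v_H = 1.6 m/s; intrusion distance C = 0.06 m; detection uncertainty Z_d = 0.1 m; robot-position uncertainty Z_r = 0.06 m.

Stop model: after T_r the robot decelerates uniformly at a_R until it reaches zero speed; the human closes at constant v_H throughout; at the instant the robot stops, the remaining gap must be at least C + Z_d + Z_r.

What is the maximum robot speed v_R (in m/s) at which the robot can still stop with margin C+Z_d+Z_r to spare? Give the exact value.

quadratic (1/2)·v² + (9/5)·v + (-153/40) = 0
  disc = (9/5)² − 4·(1/2)·(-153/40) = 1089/100 ; √disc = 33/10
  v_R = (−(9/5) + 33/10) / (2·(1/2)) = 3/2 m/s
check:
T_s = v_R/a_R = (3/2)/1 = 1.5000 s
robot covers v_R·T_r = 1.5000·0.2000 = 0.3000 m before braking
robot under decel: 1.5000²/(2·1.0000) = 1.1250 m
human over T_r+T_s: 1.6000·(0.2000+1.5000) = 2.7200 m
margins: 0.0600+0.1000+0.0600 = 0.2200 m
sum ≈ 0.3000+1.1250+2.7200+0.2200 ≈ 4.3650 m = S ✓

v_R_max = 3/2 m/s = 1.5000 m/s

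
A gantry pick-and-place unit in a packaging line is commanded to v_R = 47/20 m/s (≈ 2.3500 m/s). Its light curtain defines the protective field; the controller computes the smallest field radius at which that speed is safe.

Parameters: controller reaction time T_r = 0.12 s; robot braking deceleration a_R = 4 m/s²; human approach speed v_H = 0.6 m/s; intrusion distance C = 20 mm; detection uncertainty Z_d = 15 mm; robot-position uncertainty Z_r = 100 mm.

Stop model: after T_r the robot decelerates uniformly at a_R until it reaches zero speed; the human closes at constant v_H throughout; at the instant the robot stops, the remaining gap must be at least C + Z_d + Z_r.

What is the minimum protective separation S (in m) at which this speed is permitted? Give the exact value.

stop time T_s = (47/20)/4 = 0.5875 s
reaction-phase robot travel = 2.3500·0.1200 = 0.2820 m
robot under decel: 2.3500²/(2·4.0000) = 0.6903 m
human over T_r+T_s: 0.6000·(0.1200+0.5875) = 0.4245 m
margins: 0.0200+0.0150+0.1000 = 0.1350 m
S_min ≈ 0.2820+0.6903+0.4245+0.1350  ⇒  S_min = 24509/16000 m

S_min = 24509/16000 m = 1.5318 m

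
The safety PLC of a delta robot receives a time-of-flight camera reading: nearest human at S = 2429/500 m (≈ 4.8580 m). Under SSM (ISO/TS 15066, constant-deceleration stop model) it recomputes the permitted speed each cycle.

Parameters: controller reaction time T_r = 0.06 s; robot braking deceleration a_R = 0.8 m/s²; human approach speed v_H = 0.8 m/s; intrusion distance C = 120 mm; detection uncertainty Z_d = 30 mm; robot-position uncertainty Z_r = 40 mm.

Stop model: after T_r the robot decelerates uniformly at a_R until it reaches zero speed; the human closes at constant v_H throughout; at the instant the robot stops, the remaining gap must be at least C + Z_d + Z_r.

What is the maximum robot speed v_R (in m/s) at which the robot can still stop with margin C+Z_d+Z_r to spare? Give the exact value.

at the boundary: (5/8)·v² + (53/50)·v + (-231/50) = 0
  disc = (53/50)² − 4·(5/8)·(-231/50) = 7921/625 ; √disc = 89/25
  v_R = (−(53/50) + 89/25) / (2·(5/8)) = 2 m/s
check:
braking lasts T_s = 2/(4/5) = 2.5000 s
reaction-phase robot travel = 2.0000·0.0600 = 0.1200 m
robot under decel: 2.0000²/(2·0.8000) = 2.5000 m
human closes 0.8000·2.5600 = 2.0480 m
residual clearance needed = 0.1200+0.0300+0.0400 = 0.1900 m
sum ≈ 0.1200+2.5000+2.0480+0.1900 ≈ 4.8580 m = S ✓

v_R_max = 2 m/s = 2.0000 m/s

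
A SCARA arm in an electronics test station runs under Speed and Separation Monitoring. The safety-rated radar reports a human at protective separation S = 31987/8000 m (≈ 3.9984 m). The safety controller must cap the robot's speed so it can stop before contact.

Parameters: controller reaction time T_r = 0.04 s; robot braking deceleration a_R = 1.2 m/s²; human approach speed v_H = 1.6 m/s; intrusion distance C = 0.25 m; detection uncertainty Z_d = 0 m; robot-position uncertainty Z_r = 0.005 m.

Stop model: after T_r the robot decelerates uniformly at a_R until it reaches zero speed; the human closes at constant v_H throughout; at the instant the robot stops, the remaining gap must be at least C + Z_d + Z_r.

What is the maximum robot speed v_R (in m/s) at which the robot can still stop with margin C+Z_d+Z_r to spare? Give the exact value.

collect terms ⇒ (5/12)·v_R² + (103/75)·v_R + (-5887/1600) = 0
  disc = (103/75)² − 4·(5/12)·(-5887/1600) = 2886601/360000 ; √disc = 1699/600
  v_R = (−(103/75) + 1699/600) / (2·(5/12)) = 7/4 m/s
check:
stop time T_s = (7/4)/(6/5) = 1.4583 s
robot in T_r: 1.7500·0.0400 = 0.0700 m
braking distance = 1.7500²/(2·1.2000) = 1.2760 m
person approaches 1.6000·(0.0400+1.4583) = 2.3973 m
C+Z_d+Z_r = 0.2500+0.0000+0.0050 = 0.2550 m
sum ≈ 0.0700+1.2760+2.3973+0.2550 ≈ 3.9984 m = S ✓

v_R_max = 7/4 m/s = 1.7500 m/s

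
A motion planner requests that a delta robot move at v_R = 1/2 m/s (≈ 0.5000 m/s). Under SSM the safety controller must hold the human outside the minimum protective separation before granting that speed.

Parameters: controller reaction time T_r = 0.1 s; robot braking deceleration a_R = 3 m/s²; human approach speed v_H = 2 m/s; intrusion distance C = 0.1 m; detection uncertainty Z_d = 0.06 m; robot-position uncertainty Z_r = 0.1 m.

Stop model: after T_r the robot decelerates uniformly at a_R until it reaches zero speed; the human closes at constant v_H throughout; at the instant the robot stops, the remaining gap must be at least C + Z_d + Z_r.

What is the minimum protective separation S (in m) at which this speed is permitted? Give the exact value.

stop time T_s = (1/2)/3 = 0.1667 s
robot in T_r: 0.5000·0.1000 = 0.0500 m
robot covers 0.5000·0.1667 − ½·3.0000·0.1667² = 0.0417 m while stopping
person approaches 2.0000·(0.1000+0.1667) = 0.5333 m
residual clearance needed = 0.1000+0.0600+0.1000 = 0.2600 m
S_min ≈ 0.0500+0.0417+0.5333+0.2600  ⇒  S_min = 177/200 m

S_min = 177/200 m = 0.8850 m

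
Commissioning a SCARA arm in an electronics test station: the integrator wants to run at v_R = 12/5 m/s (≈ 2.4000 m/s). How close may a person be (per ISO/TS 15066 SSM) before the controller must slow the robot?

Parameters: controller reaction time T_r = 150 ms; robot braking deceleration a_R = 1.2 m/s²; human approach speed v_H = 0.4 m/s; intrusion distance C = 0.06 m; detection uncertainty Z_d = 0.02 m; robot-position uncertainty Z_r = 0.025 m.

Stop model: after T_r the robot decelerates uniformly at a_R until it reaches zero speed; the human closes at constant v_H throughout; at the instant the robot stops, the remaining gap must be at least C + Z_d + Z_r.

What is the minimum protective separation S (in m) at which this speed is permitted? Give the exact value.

S_min = 149/40 m = 3.7250 m

T_s = v_R/a_R = (12/5)/(6/5) = 2.0000 s
robot covers v_R·T_r = 2.4000·0.1500 = 0.3600 m before braking
robot under decel: 2.4000²/(2·1.2000) = 2.4000 m
person approaches 0.4000·(0.1500+2.0000) = 0.8600 m
margins: 0.0600+0.0200+0.0250 = 0.1050 m
S_min ≈ 0.3600+2.4000+0.8600+0.1050  ⇒  S_min = 149/40 m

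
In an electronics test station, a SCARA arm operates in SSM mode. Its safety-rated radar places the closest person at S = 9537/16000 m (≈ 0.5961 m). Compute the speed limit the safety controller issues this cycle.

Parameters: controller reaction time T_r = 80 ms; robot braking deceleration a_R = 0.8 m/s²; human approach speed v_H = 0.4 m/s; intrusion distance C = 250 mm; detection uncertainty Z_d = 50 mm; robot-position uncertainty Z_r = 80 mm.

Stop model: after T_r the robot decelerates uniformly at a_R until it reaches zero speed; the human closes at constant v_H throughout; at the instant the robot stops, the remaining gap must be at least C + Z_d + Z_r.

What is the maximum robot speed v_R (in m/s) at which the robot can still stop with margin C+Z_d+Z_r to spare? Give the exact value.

quadratic (5/8)·v² + (29/50)·v + (-589/3200) = 0
  disc = (29/50)² − 4·(5/8)·(-589/3200) = 127449/160000 ; √disc = 357/400
  v_R = (−(29/50) + 357/400) / (2·(5/8)) = 1/4 m/s
check:
T_s = v_R/a_R = (1/4)/(4/5) = 0.3125 s
robot covers v_R·T_r = 0.2500·0.0800 = 0.0200 m before braking
robot covers 0.2500·0.3125 − ½·0.8000·0.3125² = 0.0391 m while stopping
human closes 0.4000·0.3925 = 0.1570 m
margins: 0.2500+0.0500+0.0800 = 0.3800 m
sum ≈ 0.0200+0.0391+0.1570+0.3800 ≈ 0.5961 m = S ✓

v_R_max = 1/4 m/s = 0.2500 m/s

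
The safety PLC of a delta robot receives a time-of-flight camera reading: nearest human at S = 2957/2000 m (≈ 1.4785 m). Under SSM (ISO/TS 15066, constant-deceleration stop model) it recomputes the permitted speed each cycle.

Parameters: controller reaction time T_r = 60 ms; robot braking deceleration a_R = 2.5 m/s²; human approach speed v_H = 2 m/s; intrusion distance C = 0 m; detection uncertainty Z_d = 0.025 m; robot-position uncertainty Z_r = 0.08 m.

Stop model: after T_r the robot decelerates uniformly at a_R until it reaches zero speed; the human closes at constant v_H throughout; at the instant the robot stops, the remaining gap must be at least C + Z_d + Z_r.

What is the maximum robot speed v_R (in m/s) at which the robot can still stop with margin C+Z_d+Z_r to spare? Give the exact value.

v_R_max = 23/20 m/s = 1.1500 m/s

collect terms ⇒ (1/5)·v_R² + (43/50)·v_R + (-2507/2000) = 0
  disc = (43/50)² − 4·(1/5)·(-2507/2000) = 1089/625 ; √disc = 33/25
  v_R = (−(43/50) + 33/25) / (2·(1/5)) = 23/20 m/s
check:
stop time T_s = (23/20)/(5/2) = 0.4600 s
robot in T_r: 1.1500·0.0600 = 0.0690 m
robot under decel: 1.1500²/(2·2.5000) = 0.2645 m
human closes 2.0000·0.5200 = 1.0400 m
residual clearance needed = 0.0000+0.0250+0.0800 = 0.1050 m
sum ≈ 0.0690+0.2645+1.0400+0.1050 ≈ 1.4785 m = S ✓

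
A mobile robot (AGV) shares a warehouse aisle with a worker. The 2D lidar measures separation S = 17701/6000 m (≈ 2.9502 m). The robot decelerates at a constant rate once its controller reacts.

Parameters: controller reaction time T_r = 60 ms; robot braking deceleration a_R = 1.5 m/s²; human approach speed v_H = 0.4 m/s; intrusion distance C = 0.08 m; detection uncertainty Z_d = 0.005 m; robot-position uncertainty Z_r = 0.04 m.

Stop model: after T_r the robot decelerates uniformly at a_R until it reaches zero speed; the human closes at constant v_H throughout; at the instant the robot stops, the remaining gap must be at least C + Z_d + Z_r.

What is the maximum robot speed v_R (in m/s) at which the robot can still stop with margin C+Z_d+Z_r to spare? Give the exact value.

v_R_max = 49/20 m/s = 2.4500 m/s

collect terms ⇒ (1/3)·v_R² + (49/150)·v_R + (-16807/6000) = 0
  disc = (49/150)² − 4·(1/3)·(-16807/6000) = 2401/625 ; √disc = 49/25
  v_R = (−(49/150) + 49/25) / (2·(1/3)) = 49/20 m/s
check:
stop time T_s = (49/20)/(3/2) = 1.6333 s
robot in T_r: 2.4500·0.0600 = 0.1470 m
braking distance = 2.4500²/(2·1.5000) = 2.0008 m
human over T_r+T_s: 0.4000·(0.0600+1.6333) = 0.6773 m
margins: 0.0800+0.0050+0.0400 = 0.1250 m
sum ≈ 0.1470+2.0008+0.6773+0.1250 ≈ 2.9502 m = S ✓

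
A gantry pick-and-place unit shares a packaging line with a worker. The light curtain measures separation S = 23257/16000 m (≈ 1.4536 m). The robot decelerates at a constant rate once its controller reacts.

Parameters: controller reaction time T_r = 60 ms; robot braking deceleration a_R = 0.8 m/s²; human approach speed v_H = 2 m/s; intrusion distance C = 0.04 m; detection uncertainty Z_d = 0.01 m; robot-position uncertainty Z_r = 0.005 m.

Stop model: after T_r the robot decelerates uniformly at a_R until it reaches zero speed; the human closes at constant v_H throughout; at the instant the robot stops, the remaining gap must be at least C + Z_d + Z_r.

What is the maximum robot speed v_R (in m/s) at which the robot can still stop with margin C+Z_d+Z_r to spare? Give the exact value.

quadratic (5/8)·v² + (64/25)·v + (-20457/16000) = 0
  disc = (64/25)² − 4·(5/8)·(-20457/16000) = 1560001/160000 ; √disc = 1249/400
  v_R = (−(64/25) + 1249/400) / (2·(5/8)) = 9/20 m/s
check:
T_s = v_R/a_R = (9/20)/(4/5) = 0.5625 s
robot covers v_R·T_r = 0.4500·0.0600 = 0.0270 m before braking
robot under decel: 0.4500²/(2·0.8000) = 0.1266 m
human closes 2.0000·0.6225 = 1.2450 m
C+Z_d+Z_r = 0.0400+0.0100+0.0050 = 0.0550 m
sum ≈ 0.0270+0.1266+1.2450+0.0550 ≈ 1.4536 m = S ✓

v_R_max = 9/20 m/s = 0.4500 m/s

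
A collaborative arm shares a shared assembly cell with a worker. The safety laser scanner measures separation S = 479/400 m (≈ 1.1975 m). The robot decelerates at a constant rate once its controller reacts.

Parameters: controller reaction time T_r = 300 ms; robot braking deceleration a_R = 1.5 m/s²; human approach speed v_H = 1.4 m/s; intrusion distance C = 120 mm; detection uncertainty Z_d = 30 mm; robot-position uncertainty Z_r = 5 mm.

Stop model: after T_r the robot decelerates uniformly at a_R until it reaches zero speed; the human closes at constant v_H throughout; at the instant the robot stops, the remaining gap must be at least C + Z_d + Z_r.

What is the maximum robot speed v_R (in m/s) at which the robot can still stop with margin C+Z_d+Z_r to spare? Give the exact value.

quadratic (1/3)·v² + (37/30)·v + (-249/400) = 0
  disc = (37/30)² − 4·(1/3)·(-249/400) = 529/225 ; √disc = 23/15
  v_R = (−(37/30) + 23/15) / (2·(1/3)) = 9/20 m/s
check:
braking lasts T_s = (9/20)/(3/2) = 0.3000 s
robot in T_r: 0.4500·0.3000 = 0.1350 m
robot under decel: 0.4500²/(2·1.5000) = 0.0675 m
human over T_r+T_s: 1.4000·(0.3000+0.3000) = 0.8400 m
C+Z_d+Z_r = 0.1200+0.0300+0.0050 = 0.1550 m
sum ≈ 0.1350+0.0675+0.8400+0.1550 ≈ 1.1975 m = S ✓

v_R_max = 9/20 m/s = 0.4500 m/s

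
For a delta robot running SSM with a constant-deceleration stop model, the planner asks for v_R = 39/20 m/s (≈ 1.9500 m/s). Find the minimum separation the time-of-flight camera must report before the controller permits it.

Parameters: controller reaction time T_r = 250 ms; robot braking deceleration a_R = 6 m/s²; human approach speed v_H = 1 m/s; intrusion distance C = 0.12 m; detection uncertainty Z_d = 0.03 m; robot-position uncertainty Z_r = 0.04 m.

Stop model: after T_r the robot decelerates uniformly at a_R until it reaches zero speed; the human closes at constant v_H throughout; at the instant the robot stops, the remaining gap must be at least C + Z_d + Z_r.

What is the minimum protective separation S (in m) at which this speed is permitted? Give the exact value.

S_min = 2511/1600 m = 1.5694 m

braking lasts T_s = (39/20)/6 = 0.3250 s
robot in T_r: 1.9500·0.2500 = 0.4875 m
robot under decel: 1.9500²/(2·6.0000) = 0.3169 m
human closes 1.0000·0.5750 = 0.5750 m
C+Z_d+Z_r = 0.1200+0.0300+0.0400 = 0.1900 m
S_min ≈ 0.4875+0.3169+0.5750+0.1900  ⇒  S_min = 2511/1600 m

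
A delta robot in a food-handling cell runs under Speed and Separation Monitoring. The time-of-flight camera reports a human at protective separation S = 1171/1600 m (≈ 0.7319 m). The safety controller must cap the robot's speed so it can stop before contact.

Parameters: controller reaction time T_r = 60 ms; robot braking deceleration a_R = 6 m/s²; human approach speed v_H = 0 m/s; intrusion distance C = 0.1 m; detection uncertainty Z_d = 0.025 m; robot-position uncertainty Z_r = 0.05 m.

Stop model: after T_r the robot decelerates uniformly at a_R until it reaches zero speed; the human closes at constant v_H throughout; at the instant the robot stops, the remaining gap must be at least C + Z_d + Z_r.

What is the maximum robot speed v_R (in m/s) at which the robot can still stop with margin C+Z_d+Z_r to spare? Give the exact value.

v_R_max = 9/4 m/s = 2.2500 m/s

at the boundary: (1/12)·v² + (3/50)·v + (-891/1600) = 0
  disc = (3/50)² − 4·(1/12)·(-891/1600) = 7569/40000 ; √disc = 87/200
  v_R = (−(3/50) + 87/200) / (2·(1/12)) = 9/4 m/s
check:
braking lasts T_s = (9/4)/6 = 0.3750 s
robot covers v_R·T_r = 2.2500·0.0600 = 0.1350 m before braking
robot covers 2.2500·0.3750 − ½·6.0000·0.3750² = 0.4219 m while stopping
human over T_r+T_s: 0.0000·(0.0600+0.3750) = 0.0000 m
margins: 0.1000+0.0250+0.0500 = 0.1750 m
sum ≈ 0.1350+0.4219+0.0000+0.1750 ≈ 0.7319 m = S ✓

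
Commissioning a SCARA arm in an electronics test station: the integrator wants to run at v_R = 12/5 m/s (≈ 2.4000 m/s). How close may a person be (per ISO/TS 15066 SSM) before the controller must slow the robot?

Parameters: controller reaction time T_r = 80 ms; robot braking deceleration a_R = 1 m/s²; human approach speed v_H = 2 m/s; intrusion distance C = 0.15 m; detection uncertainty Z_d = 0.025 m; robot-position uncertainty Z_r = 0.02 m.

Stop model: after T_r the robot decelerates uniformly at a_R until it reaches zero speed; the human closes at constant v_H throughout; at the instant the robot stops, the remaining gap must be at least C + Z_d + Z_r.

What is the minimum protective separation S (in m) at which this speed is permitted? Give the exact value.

braking lasts T_s = (12/5)/1 = 2.4000 s
robot covers v_R·T_r = 2.4000·0.0800 = 0.1920 m before braking
braking distance = 2.4000²/(2·1.0000) = 2.8800 m
human over T_r+T_s: 2.0000·(0.0800+2.4000) = 4.9600 m
margins: 0.1500+0.0250+0.0200 = 0.1950 m
S_min ≈ 0.1920+2.8800+4.9600+0.1950  ⇒  S_min = 8227/1000 m

S_min = 8227/1000 m = 8.2270 m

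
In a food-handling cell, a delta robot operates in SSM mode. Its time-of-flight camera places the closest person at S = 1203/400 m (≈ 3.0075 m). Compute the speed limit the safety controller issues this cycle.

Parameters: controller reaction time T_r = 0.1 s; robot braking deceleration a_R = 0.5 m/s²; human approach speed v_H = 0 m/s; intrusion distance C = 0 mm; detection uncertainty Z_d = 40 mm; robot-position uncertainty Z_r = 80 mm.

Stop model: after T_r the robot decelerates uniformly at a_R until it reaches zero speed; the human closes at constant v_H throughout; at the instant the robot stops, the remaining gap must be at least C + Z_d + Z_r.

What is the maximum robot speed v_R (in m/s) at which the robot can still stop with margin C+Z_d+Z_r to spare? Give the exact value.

at the boundary: (1)·v² + (1/10)·v + (-231/80) = 0
  disc = (1/10)² − 4·(1)·(-231/80) = 289/25 ; √disc = 17/5
  v_R = (−(1/10) + 17/5) / (2·(1)) = 33/20 m/s
check:
stop time T_s = (33/20)/(1/2) = 3.3000 s
reaction-phase robot travel = 1.6500·0.1000 = 0.1650 m
robot under decel: 1.6500²/(2·0.5000) = 2.7225 m
person approaches 0.0000·(0.1000+3.3000) = 0.0000 m
margins: 0.0000+0.0400+0.0800 = 0.1200 m
sum ≈ 0.1650+2.7225+0.0000+0.1200 ≈ 3.0075 m = S ✓

v_R_max = 33/20 m/s = 1.6500 m/s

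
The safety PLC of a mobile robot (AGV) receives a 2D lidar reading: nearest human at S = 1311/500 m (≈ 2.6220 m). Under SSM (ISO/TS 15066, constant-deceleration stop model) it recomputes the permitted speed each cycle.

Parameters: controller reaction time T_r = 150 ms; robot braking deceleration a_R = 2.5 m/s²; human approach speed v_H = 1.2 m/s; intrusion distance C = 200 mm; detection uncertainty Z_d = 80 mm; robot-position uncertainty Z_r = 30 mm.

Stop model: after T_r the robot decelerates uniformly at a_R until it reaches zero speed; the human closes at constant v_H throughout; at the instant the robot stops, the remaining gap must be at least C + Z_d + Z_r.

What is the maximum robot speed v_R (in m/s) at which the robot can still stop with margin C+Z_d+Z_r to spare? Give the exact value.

collect terms ⇒ (1/5)·v_R² + (63/100)·v_R + (-533/250) = 0
  disc = (63/100)² − 4·(1/5)·(-533/250) = 841/400 ; √disc = 29/20
  v_R = (−(63/100) + 29/20) / (2·(1/5)) = 41/20 m/s
check:
braking lasts T_s = (41/20)/(5/2) = 0.8200 s
robot in T_r: 2.0500·0.1500 = 0.3075 m
robot covers 2.0500·0.8200 − ½·2.5000·0.8200² = 0.8405 m while stopping
person approaches 1.2000·(0.1500+0.8200) = 1.1640 m
margins: 0.2000+0.0800+0.0300 = 0.3100 m
sum ≈ 0.3075+0.8405+1.1640+0.3100 ≈ 2.6220 m = S ✓

v_R_max = 41/20 m/s = 2.0500 m/s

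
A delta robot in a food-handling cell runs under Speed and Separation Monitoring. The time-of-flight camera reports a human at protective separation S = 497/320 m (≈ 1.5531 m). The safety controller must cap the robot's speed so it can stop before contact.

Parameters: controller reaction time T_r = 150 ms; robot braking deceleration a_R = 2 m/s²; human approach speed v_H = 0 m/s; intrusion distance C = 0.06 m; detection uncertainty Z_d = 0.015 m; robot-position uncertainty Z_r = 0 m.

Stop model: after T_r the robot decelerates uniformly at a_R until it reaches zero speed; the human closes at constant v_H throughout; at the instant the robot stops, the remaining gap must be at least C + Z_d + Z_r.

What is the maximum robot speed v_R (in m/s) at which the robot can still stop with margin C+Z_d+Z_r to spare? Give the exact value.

v_R_max = 43/20 m/s = 2.1500 m/s

quadratic (1/4)·v² + (3/20)·v + (-473/320) = 0
  disc = (3/20)² − 4·(1/4)·(-473/320) = 2401/1600 ; √disc = 49/40
  v_R = (−(3/20) + 49/40) / (2·(1/4)) = 43/20 m/s
check:
stop time T_s = (43/20)/2 = 1.0750 s
reaction-phase robot travel = 2.1500·0.1500 = 0.3225 m
robot covers 2.1500·1.0750 − ½·2.0000·1.0750² = 1.1556 m while stopping
person approaches 0.0000·(0.1500+1.0750) = 0.0000 m
margins: 0.0600+0.0150+0.0000 = 0.0750 m
sum ≈ 0.3225+1.1556+0.0000+0.0750 ≈ 1.5531 m = S ✓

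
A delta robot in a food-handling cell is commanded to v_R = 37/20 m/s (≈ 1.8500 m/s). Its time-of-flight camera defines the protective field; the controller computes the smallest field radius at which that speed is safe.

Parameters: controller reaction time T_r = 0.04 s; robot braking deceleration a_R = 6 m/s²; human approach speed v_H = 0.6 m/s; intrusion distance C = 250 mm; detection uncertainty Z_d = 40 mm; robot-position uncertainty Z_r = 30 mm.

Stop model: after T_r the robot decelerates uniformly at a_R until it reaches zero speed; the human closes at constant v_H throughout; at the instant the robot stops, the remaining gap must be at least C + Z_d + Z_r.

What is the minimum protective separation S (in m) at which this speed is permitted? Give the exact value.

stop time T_s = (37/20)/6 = 0.3083 s
robot covers v_R·T_r = 1.8500·0.0400 = 0.0740 m before braking
robot under decel: 1.8500²/(2·6.0000) = 0.2852 m
human closes 0.6000·0.3483 = 0.2090 m
C+Z_d+Z_r = 0.2500+0.0400+0.0300 = 0.3200 m
S_min ≈ 0.0740+0.2852+0.2090+0.3200  ⇒  S_min = 21317/24000 m

S_min = 21317/24000 m = 0.8882 m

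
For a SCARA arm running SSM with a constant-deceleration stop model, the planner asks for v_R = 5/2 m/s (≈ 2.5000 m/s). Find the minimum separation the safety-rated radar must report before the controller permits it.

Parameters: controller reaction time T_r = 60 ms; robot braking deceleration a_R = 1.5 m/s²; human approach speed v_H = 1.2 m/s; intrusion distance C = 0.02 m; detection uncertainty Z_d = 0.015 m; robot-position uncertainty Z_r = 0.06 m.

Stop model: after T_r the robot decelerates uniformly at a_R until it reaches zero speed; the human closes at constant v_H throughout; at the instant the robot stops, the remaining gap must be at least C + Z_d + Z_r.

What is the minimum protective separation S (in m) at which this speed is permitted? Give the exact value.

S_min = 13201/3000 m = 4.4003 m

T_s = v_R/a_R = (5/2)/(3/2) = 1.6667 s
robot covers v_R·T_r = 2.5000·0.0600 = 0.1500 m before braking
braking distance = 2.5000²/(2·1.5000) = 2.0833 m
human closes 1.2000·1.7267 = 2.0720 m
C+Z_d+Z_r = 0.0200+0.0150+0.0600 = 0.0950 m
S_min ≈ 0.1500+2.0833+2.0720+0.0950  ⇒  S_min = 13201/3000 m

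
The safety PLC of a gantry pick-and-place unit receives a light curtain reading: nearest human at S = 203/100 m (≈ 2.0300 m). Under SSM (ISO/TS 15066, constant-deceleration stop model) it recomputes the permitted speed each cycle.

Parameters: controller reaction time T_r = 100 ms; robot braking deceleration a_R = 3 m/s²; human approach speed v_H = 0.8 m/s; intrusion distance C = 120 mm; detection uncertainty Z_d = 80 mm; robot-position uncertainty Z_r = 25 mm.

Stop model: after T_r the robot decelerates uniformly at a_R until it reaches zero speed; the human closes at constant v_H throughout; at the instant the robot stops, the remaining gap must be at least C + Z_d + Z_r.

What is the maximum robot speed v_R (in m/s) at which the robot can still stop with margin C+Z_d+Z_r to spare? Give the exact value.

v_R_max = 23/10 m/s = 2.3000 m/s

quadratic (1/6)·v² + (11/30)·v + (-69/40) = 0
  disc = (11/30)² − 4·(1/6)·(-69/40) = 289/225 ; √disc = 17/15
  v_R = (−(11/30) + 17/15) / (2·(1/6)) = 23/10 m/s
check:
stop time T_s = (23/10)/3 = 0.7667 s
robot covers v_R·T_r = 2.3000·0.1000 = 0.2300 m before braking
robot under decel: 2.3000²/(2·3.0000) = 0.8817 m
person approaches 0.8000·(0.1000+0.7667) = 0.6933 m
margins: 0.1200+0.0800+0.0250 = 0.2250 m
sum ≈ 0.2300+0.8817+0.6933+0.2250 ≈ 2.0300 m = S ✓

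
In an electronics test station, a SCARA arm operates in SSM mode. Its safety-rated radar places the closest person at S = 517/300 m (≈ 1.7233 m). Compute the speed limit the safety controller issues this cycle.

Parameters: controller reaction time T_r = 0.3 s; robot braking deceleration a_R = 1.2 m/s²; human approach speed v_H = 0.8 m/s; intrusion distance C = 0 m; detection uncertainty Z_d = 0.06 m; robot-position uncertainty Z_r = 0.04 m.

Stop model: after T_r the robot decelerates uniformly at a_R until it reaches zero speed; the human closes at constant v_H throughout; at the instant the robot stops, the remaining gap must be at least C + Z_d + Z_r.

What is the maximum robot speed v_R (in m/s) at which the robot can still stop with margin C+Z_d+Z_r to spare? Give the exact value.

at the boundary: (5/12)·v² + (29/30)·v + (-83/60) = 0
  disc = (29/30)² − 4·(5/12)·(-83/60) = 81/25 ; √disc = 9/5
  v_R = (−(29/30) + 9/5) / (2·(5/12)) = 1 m/s
check:
stop time T_s = 1/(6/5) = 0.8333 s
robot in T_r: 1.0000·0.3000 = 0.3000 m
braking distance = 1.0000²/(2·1.2000) = 0.4167 m
human over T_r+T_s: 0.8000·(0.3000+0.8333) = 0.9067 m
C+Z_d+Z_r = 0.0000+0.0600+0.0400 = 0.1000 m
sum ≈ 0.3000+0.4167+0.9067+0.1000 ≈ 1.7233 m = S ✓

v_R_max = 1 m/s = 1.0000 m/s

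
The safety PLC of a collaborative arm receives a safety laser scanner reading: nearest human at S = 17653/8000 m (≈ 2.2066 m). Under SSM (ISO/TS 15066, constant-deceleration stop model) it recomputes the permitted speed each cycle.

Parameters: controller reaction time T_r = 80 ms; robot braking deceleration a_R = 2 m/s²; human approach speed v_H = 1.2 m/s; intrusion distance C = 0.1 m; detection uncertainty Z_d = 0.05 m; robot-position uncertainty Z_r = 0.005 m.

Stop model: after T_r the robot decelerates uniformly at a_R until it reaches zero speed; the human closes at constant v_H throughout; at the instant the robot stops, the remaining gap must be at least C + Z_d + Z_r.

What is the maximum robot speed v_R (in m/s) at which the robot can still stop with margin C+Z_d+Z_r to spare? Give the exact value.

quadratic (1/4)·v² + (17/25)·v + (-3129/1600) = 0
  disc = (17/25)² − 4·(1/4)·(-3129/1600) = 96721/40000 ; √disc = 311/200
  v_R = (−(17/25) + 311/200) / (2·(1/4)) = 7/4 m/s
check:
T_s = v_R/a_R = (7/4)/2 = 0.8750 s
reaction-phase robot travel = 1.7500·0.0800 = 0.1400 m
robot covers 1.7500·0.8750 − ½·2.0000·0.8750² = 0.7656 m while stopping
human closes 1.2000·0.9550 = 1.1460 m
residual clearance needed = 0.1000+0.0500+0.0050 = 0.1550 m
sum ≈ 0.1400+0.7656+1.1460+0.1550 ≈ 2.2066 m = S ✓

v_R_max = 7/4 m/s = 1.7500 m/s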